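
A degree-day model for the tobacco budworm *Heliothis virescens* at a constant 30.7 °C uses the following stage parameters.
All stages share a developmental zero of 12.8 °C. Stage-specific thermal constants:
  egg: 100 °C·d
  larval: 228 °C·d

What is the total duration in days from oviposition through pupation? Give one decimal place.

18.3 days

Daily accumulation at 30.7 °C = 30.7 − 12.8 = 17.9 DD/day.
Total K = 100 + 228 = 328 DD.
Total duration = 328 / 17.9 = 18.324 ≈ 18.3 days.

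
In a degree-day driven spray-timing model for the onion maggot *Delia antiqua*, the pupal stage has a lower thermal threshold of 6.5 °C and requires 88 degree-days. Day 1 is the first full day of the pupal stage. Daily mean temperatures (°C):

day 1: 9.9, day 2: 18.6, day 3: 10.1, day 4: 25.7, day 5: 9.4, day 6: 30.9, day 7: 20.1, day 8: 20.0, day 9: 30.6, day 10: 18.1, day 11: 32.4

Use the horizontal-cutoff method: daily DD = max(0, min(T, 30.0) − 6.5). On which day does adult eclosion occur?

day 8

Daily DD above 6.5 °C (capped at 23.5): 3.4, 12.1, 3.6, 19.2, 2.9, 23.5, 13.6, 13.5, 23.5, 11.6, 23.5.
Cumulative: 3.4, 15.5, 19.1, 38.3, 41.2, 64.7, 78.3, 91.8, 115.3, 126.9, 150.4.
The total first reaches 88 DD on day 8.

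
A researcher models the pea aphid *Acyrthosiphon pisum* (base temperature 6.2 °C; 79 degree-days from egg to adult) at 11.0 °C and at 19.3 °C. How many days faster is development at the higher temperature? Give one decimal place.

At 11.0 °C: 79 / (11.0 − 6.2) = 79 / 4.8 = 16.458 d.
At 19.3 °C: 79 / (19.3 − 6.2) = 79 / 13.1 = 6.031 d.
Difference = |16.458 − 6.031| = 10.428 ≈ 10.4 days.

10.4 days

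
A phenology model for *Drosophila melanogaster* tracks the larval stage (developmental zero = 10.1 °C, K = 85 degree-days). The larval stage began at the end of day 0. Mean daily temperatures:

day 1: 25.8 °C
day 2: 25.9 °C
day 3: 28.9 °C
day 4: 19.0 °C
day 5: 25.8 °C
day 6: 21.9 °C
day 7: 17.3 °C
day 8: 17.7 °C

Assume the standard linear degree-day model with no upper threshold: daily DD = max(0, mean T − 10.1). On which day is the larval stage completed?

day 6

Daily DD above 10.1 °C: 15.7, 15.8, 18.8, 8.9, 15.7, 11.8, 7.2, 7.6.
Cumulative: 15.7, 31.5, 50.3, 59.2, 74.9, 86.7, 93.9, 101.5.
The total first reaches 85 DD on day 6.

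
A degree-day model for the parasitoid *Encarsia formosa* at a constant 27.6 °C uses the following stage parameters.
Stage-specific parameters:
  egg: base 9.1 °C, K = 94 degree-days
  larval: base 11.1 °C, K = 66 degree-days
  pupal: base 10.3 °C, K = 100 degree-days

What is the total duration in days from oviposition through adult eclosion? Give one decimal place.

14.9 days

egg: 94 / (27.6 − 9.1) = 94 / 18.5 = 5.081 d.
larval: 66 / (27.6 − 11.1) = 66 / 16.5 = 4.000 d.
pupal: 100 / (27.6 − 10.3) = 100 / 17.3 = 5.780 d.
Sum = 14.861 ≈ 14.9 days.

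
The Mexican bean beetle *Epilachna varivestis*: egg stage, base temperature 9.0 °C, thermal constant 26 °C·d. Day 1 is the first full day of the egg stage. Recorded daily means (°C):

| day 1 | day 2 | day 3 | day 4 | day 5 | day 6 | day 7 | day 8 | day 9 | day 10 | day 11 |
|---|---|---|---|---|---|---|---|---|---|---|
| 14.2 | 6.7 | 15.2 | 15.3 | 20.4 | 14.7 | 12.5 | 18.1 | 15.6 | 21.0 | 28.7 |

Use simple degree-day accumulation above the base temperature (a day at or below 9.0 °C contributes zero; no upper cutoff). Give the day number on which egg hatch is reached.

day 5

Daily DD above 9.0 °C: 5.2, 0.0, 6.2, 6.3, 11.4, 5.7, 3.5, 9.1, 6.6, 12.0, 19.7.
Cumulative: 5.2, 5.2, 11.4, 17.7, 29.1, 34.8, 38.3, 47.4, 54.0, 66.0, 85.7.
The total first reaches 26 DD on day 5.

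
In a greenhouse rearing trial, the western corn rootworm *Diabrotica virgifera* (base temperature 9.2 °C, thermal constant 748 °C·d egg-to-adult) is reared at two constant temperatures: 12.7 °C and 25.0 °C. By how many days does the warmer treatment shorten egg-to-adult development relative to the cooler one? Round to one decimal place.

166.4 days

At 12.7 °C: 748 / (12.7 − 9.2) = 748 / 3.5 = 213.714 d.
At 25.0 °C: 748 / (25.0 − 9.2) = 748 / 15.8 = 47.342 d.
Difference = |213.714 − 47.342| = 166.373 ≈ 166.4 days.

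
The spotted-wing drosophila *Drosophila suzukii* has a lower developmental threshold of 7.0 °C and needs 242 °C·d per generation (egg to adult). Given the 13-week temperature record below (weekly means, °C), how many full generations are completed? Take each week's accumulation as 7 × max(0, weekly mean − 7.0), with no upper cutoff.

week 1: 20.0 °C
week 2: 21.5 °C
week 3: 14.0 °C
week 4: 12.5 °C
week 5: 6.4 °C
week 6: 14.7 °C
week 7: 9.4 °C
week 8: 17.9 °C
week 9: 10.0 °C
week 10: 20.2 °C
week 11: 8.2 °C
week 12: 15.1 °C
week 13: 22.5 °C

Weekly DD (7 × max(0, T̄ − 7.0)): 91.0, 101.5, 49.0, 38.5, 0.0, 53.9, 16.8, 76.3, 21.0, 92.4, 8.4, 56.7, 108.5.
Season total = 714.0 DD.
Complete generations = ⌊714.0 / 242⌋ = 2.

2 generations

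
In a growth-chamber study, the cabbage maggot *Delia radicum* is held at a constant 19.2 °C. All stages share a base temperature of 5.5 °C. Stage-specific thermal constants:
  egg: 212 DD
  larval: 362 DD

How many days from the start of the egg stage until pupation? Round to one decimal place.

Daily accumulation at 19.2 °C = 19.2 − 5.5 = 13.7 DD/day.
Total K = 212 + 362 = 574 DD.
Total duration = 574 / 13.7 = 41.898 ≈ 41.9 days.

41.9 days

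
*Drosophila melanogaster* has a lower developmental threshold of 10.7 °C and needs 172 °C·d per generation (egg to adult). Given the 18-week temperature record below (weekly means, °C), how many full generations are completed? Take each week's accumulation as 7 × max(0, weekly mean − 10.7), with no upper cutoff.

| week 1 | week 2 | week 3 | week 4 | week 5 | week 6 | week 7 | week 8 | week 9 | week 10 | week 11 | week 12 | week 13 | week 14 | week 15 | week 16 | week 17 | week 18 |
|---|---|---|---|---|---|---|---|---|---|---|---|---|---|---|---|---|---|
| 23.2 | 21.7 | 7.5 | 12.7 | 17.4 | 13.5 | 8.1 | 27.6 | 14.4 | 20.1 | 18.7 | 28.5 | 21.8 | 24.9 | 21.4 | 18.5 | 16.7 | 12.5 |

Weekly DD (7 × max(0, T̄ − 10.7)): 87.5, 77.0, 0.0, 14.0, 46.9, 19.6, 0.0, 118.3, 25.9, 65.8, 56.0, 124.6, 77.7, 99.4, 74.9, 54.6, 42.0, 12.6.
Season total = 996.8 DD.
Complete generations = ⌊996.8 / 172⌋ = 5.

5 generations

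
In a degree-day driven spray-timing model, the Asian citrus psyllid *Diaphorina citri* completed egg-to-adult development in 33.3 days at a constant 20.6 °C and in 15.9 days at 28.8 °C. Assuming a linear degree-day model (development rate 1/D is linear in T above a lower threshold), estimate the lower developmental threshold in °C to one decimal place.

Under the model K = D·(T − T_b), so D₁·(T₁ − T_b) = D₂·(T₂ − T_b).
33.3·(20.6 − T_b) = 15.9·(28.8 − T_b)
T_b = (33.3·20.6 − 15.9·28.8) / (33.3 − 15.9) = 228.06 / 17.4 = 13.107 °C ≈ 13.1 °C.

13.1 °C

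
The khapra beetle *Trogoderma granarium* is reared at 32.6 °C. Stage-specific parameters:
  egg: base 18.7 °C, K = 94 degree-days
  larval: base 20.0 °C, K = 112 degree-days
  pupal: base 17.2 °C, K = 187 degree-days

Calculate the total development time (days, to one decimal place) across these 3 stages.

27.8 days

egg: 94 / (32.6 − 18.7) = 94 / 13.9 = 6.763 d.
larval: 112 / (32.6 − 20.0) = 112 / 12.6 = 8.889 d.
pupal: 187 / (32.6 − 17.2) = 187 / 15.4 = 12.143 d.
Sum = 27.794 ≈ 27.8 days.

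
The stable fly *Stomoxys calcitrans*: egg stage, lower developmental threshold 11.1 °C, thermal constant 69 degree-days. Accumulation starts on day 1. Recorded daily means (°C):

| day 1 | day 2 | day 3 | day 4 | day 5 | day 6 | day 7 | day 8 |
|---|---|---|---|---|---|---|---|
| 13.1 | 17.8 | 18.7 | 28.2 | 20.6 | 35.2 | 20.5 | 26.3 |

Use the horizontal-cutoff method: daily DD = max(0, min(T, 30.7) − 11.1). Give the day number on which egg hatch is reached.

day 7

Daily DD above 11.1 °C (capped at 19.6): 2.0, 6.7, 7.6, 17.1, 9.5, 19.6, 9.4, 15.2.
Cumulative: 2.0, 8.7, 16.3, 33.4, 42.9, 62.5, 71.9, 87.1.
The total first reaches 69 DD on day 7.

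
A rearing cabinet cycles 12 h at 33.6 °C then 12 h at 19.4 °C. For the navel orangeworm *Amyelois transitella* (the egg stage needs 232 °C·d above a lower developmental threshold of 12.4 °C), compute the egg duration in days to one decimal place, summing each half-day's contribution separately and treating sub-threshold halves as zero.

Day half: max(0, 33.6 − 12.4) × 0.5 = 21.2 × 0.5 = 10.60 DD.
Night half: max(0, 19.4 − 12.4) × 0.5 = 7.0 × 0.5 = 3.50 DD.
Per 24 h: 14.10 DD/day.
Duration = 232 / 14.10 = 16.454 ≈ 16.5 days.

16.5 days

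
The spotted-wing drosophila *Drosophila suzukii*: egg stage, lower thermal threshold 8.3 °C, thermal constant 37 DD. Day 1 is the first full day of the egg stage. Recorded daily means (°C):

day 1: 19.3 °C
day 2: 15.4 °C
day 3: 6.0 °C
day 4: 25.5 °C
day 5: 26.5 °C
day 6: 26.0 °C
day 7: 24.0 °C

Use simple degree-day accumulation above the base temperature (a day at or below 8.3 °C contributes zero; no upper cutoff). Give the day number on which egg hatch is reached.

Daily DD above 8.3 °C: 11.0, 7.1, 0.0, 17.2, 18.2, 17.7, 15.7.
Cumulative: 11.0, 18.1, 18.1, 35.3, 53.5, 71.2, 86.9.
The total first reaches 37 DD on day 5.

day 5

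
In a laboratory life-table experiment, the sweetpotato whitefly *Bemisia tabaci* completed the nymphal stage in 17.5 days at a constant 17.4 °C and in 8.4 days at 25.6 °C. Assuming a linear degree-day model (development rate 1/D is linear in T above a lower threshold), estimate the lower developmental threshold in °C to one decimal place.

9.8 °C

Under the model K = D·(T − T_b), so D₁·(T₁ − T_b) = D₂·(T₂ − T_b).
17.5·(17.4 − T_b) = 8.4·(25.6 − T_b)
T_b = (17.5·17.4 − 8.4·25.6) / (17.5 − 8.4) = 89.46 / 9.1 = 9.831 °C ≈ 9.8 °C.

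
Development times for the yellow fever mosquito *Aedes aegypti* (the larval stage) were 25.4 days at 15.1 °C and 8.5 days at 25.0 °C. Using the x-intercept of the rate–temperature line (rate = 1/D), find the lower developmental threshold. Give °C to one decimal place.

Under the model K = D·(T − T_b), so D₁·(T₁ − T_b) = D₂·(T₂ − T_b).
25.4·(15.1 − T_b) = 8.5·(25.0 − T_b)
T_b = (25.4·15.1 − 8.5·25.0) / (25.4 − 8.5) = 171.04 / 16.9 = 10.121 °C ≈ 10.1 °C.

10.1 °C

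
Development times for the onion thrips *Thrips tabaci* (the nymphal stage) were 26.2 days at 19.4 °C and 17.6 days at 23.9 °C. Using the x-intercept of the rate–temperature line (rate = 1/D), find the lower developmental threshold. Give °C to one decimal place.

10.2 °C

Under the model K = D·(T − T_b), so D₁·(T₁ − T_b) = D₂·(T₂ − T_b).
26.2·(19.4 − T_b) = 17.6·(23.9 − T_b)
T_b = (26.2·19.4 − 17.6·23.9) / (26.2 − 17.6) = 87.64 / 8.6 = 10.191 °C ≈ 10.2 °C.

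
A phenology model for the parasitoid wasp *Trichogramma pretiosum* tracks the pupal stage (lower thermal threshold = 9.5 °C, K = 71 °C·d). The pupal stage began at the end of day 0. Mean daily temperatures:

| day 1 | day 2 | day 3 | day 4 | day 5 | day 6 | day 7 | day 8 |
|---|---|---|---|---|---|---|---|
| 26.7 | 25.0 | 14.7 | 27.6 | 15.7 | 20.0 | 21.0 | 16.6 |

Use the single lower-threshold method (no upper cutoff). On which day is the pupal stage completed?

Daily DD above 9.5 °C: 17.2, 15.5, 5.2, 18.1, 6.2, 10.5, 11.5, 7.1.
Cumulative: 17.2, 32.7, 37.9, 56.0, 62.2, 72.7, 84.2, 91.3.
The total first reaches 71 DD on day 6.

day 6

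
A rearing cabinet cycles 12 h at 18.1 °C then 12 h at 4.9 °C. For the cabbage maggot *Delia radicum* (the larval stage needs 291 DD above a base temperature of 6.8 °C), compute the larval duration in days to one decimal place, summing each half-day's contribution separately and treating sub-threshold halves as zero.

Day half: max(0, 18.1 − 6.8) × 0.5 = 11.3 × 0.5 = 5.65 DD.
Night half: max(0, 4.9 − 6.8) × 0.5 = 0.0 × 0.5 = 0.00 DD.
Per 24 h: 5.65 DD/day.
Duration = 291 / 5.65 = 51.504 ≈ 51.5 days.

51.5 days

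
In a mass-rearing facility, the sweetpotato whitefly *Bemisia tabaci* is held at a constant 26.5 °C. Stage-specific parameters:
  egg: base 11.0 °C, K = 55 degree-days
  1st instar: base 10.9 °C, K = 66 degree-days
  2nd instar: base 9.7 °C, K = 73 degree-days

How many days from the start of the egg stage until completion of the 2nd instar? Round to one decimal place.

egg: 55 / (26.5 − 11.0) = 55 / 15.5 = 3.548 d.
1st instar: 66 / (26.5 − 10.9) = 66 / 15.6 = 4.231 d.
2nd instar: 73 / (26.5 − 9.7) = 73 / 16.8 = 4.345 d.
Sum = 12.124 ≈ 12.1 days.

12.1 days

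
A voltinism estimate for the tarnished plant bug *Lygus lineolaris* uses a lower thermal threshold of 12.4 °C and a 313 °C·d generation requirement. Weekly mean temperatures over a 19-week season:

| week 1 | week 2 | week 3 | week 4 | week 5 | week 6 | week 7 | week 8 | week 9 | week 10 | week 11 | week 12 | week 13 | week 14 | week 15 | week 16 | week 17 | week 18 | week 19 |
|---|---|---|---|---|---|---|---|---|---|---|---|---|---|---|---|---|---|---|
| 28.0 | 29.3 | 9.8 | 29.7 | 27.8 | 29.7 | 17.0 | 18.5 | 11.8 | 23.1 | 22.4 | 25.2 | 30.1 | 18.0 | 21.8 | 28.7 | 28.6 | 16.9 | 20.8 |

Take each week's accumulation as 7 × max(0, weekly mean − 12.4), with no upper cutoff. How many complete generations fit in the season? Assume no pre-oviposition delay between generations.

4 generations

Weekly DD (7 × max(0, T̄ − 12.4)): 109.2, 118.3, 0.0, 121.1, 107.8, 121.1, 32.2, 42.7, 0.0, 74.9, 70.0, 89.6, 123.9, 39.2, 65.8, 114.1, 113.4, 31.5, 58.8.
Season total = 1433.6 DD.
Complete generations = ⌊1433.6 / 313⌋ = 4.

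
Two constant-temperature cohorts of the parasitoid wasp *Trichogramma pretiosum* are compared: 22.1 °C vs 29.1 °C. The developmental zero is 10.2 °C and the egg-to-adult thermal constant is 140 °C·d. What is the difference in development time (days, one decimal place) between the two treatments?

4.4 days

At 22.1 °C: 140 / (22.1 − 10.2) = 140 / 11.9 = 11.765 d.
At 29.1 °C: 140 / (29.1 − 10.2) = 140 / 18.9 = 7.407 d.
Difference = |11.765 − 7.407| = 4.357 ≈ 4.4 days.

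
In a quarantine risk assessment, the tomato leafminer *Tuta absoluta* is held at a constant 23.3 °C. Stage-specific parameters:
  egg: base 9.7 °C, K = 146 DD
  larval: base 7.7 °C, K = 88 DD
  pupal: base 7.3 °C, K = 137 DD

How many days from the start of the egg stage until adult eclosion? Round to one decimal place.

egg: 146 / (23.3 − 9.7) = 146 / 13.6 = 10.735 d.
larval: 88 / (23.3 − 7.7) = 88 / 15.6 = 5.641 d.
pupal: 137 / (23.3 − 7.3) = 137 / 16.0 = 8.562 d.
Sum = 24.939 ≈ 24.9 days.

24.9 days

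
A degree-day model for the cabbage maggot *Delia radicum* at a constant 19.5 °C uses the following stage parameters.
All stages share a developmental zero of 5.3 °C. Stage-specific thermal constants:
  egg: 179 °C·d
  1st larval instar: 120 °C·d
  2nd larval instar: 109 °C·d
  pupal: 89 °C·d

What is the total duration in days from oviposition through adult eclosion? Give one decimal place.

Daily accumulation at 19.5 °C = 19.5 − 5.3 = 14.2 DD/day.
Total K = 179 + 120 + 109 + 89 = 497 DD.
Total duration = 497 / 14.2 = 35.000 ≈ 35.0 days.

35.0 days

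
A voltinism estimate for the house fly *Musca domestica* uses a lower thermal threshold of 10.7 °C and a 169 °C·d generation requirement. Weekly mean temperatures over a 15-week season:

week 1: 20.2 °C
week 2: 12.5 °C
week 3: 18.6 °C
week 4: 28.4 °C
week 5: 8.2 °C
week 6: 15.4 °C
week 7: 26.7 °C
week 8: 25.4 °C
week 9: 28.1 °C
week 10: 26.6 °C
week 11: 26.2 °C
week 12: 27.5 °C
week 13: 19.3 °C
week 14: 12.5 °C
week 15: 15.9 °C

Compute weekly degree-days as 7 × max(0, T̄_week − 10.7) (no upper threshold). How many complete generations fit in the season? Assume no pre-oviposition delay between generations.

6 generations

Weekly DD (7 × max(0, T̄ − 10.7)): 66.5, 12.6, 55.3, 123.9, 0.0, 32.9, 112.0, 102.9, 121.8, 111.3, 108.5, 117.6, 60.2, 12.6, 36.4.
Season total = 1074.5 DD.
Complete generations = ⌊1074.5 / 169⌋ = 6.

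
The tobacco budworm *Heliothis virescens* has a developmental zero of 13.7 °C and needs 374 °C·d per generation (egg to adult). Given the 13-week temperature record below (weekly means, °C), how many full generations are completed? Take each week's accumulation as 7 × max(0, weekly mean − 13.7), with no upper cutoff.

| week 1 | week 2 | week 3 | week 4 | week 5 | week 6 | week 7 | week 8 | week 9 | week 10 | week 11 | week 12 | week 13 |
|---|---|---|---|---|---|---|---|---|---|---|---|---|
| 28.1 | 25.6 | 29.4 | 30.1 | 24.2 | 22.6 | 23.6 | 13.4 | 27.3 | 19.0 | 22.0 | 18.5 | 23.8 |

2 generations

Weekly DD (7 × max(0, T̄ − 13.7)): 100.8, 83.3, 109.9, 114.8, 73.5, 62.3, 69.3, 0.0, 95.2, 37.1, 58.1, 33.6, 70.7.
Season total = 908.6 DD.
Complete generations = ⌊908.6 / 374⌋ = 2.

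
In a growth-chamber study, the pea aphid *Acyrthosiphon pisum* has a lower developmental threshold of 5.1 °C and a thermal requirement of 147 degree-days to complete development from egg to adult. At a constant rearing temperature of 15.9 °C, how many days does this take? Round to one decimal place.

Daily accumulation = 15.9 − 5.1 = 10.8 DD/day.
Duration = 147 / 10.8 = 13.611 ≈ 13.6 days.

13.6 days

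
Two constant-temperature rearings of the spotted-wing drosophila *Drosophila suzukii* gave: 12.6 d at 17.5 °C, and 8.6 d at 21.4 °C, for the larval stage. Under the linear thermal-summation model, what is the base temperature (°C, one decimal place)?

9.1 °C

Under the model K = D·(T − T_b), so D₁·(T₁ − T_b) = D₂·(T₂ − T_b).
12.6·(17.5 − T_b) = 8.6·(21.4 − T_b)
T_b = (12.6·17.5 − 8.6·21.4) / (12.6 − 8.6) = 36.46 / 4.0 = 9.115 °C ≈ 9.1 °C.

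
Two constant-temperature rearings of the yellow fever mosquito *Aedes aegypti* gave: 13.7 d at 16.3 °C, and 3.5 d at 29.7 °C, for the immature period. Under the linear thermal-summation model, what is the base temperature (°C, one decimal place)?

Linear rate model ⇒ the product D·(T − T_b) is constant across temperatures.
13.7·(16.3 − T_b) = 3.5·(29.7 − T_b)
T_b = (13.7·16.3 − 3.5·29.7) / (13.7 − 3.5) = 119.36 / 10.2 = 11.702 °C ≈ 11.7 °C.

11.7 °C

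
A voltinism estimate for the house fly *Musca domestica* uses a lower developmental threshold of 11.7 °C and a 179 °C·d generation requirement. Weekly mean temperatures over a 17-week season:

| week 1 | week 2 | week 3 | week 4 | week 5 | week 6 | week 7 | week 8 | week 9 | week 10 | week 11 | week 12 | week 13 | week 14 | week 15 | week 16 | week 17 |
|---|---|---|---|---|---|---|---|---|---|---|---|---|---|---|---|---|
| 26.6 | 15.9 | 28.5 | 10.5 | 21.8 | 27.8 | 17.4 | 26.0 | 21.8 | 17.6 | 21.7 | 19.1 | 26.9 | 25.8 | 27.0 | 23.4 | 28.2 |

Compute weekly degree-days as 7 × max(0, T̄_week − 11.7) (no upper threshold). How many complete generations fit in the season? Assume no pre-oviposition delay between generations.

Weekly DD (7 × max(0, T̄ − 11.7)): 104.3, 29.4, 117.6, 0.0, 70.7, 112.7, 39.9, 100.1, 70.7, 41.3, 70.0, 51.8, 106.4, 98.7, 107.1, 81.9, 115.5.
Season total = 1318.1 DD.
Complete generations = ⌊1318.1 / 179⌋ = 7.

7 generations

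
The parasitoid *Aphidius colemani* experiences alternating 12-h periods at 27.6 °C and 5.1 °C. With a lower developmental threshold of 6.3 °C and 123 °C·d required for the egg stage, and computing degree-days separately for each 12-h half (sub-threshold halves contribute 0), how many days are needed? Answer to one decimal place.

11.5 days

Day half: max(0, 27.6 − 6.3) × 0.5 = 21.3 × 0.5 = 10.65 DD.
Night half: max(0, 5.1 − 6.3) × 0.5 = 0.0 × 0.5 = 0.00 DD.
Per 24 h: 10.65 DD/day.
Duration = 123 / 10.65 = 11.549 ≈ 11.5 days.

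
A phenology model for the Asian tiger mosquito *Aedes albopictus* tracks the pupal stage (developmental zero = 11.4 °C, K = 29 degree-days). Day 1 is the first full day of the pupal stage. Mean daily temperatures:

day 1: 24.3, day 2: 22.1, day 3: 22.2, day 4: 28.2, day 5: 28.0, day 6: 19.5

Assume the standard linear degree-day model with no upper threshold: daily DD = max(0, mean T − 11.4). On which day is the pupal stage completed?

day 3

Daily DD above 11.4 °C: 12.9, 10.7, 10.8, 16.8, 16.6, 8.1.
Cumulative: 12.9, 23.6, 34.4, 51.2, 67.8, 75.9.
The total first reaches 29 DD on day 3.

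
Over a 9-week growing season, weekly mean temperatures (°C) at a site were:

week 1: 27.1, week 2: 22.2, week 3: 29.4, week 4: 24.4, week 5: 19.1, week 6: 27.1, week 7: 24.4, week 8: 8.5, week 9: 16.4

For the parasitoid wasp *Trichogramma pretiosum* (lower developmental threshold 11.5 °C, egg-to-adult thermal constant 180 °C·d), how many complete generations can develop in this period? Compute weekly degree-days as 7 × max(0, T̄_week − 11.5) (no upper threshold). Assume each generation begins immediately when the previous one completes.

Weekly DD (7 × max(0, T̄ − 11.5)): 109.2, 74.9, 125.3, 90.3, 53.2, 109.2, 90.3, 0.0, 34.3.
Season total = 686.7 DD.
Complete generations = ⌊686.7 / 180⌋ = 3.

3 generations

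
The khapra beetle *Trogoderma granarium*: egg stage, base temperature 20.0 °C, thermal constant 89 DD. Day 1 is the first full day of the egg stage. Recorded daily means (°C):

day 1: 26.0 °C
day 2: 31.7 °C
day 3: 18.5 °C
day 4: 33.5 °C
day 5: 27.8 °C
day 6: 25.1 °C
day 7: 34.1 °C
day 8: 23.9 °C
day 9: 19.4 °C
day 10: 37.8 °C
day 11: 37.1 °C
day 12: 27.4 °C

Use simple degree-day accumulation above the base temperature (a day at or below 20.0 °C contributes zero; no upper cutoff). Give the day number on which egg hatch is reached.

day 11

Daily DD above 20.0 °C: 6.0, 11.7, 0.0, 13.5, 7.8, 5.1, 14.1, 3.9, 0.0, 17.8, 17.1, 7.4.
Cumulative: 6.0, 17.7, 17.7, 31.2, 39.0, 44.1, 58.2, 62.1, 62.1, 79.9, 97.0, 104.4.
The total first reaches 89 DD on day 11.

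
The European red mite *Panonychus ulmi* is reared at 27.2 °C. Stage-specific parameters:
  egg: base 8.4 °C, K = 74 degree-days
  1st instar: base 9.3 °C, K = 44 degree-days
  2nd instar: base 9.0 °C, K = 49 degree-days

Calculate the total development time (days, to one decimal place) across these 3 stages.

9.1 days

egg: 74 / (27.2 − 8.4) = 74 / 18.8 = 3.936 d.
1st instar: 44 / (27.2 − 9.3) = 44 / 17.9 = 2.458 d.
2nd instar: 49 / (27.2 − 9.0) = 49 / 18.2 = 2.692 d.
Sum = 9.087 ≈ 9.1 days.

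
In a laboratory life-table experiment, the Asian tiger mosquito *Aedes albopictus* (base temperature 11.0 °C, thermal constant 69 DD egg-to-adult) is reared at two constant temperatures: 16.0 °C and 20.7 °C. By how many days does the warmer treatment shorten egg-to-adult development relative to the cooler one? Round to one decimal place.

At 16.0 °C: 69 / (16.0 − 11.0) = 69 / 5.0 = 13.800 d.
At 20.7 °C: 69 / (20.7 − 11.0) = 69 / 9.7 = 7.113 d.
Difference = |13.800 − 7.113| = 6.687 ≈ 6.7 days.

6.7 days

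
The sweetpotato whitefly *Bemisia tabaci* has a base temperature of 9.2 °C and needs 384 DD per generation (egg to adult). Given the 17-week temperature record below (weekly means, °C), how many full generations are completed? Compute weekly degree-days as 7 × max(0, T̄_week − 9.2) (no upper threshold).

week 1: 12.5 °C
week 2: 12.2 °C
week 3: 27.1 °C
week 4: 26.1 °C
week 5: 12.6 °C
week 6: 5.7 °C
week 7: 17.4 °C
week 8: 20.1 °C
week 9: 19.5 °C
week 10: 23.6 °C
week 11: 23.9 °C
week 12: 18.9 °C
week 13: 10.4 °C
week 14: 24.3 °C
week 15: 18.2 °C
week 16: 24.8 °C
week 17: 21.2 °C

Weekly DD (7 × max(0, T̄ − 9.2)): 23.1, 21.0, 125.3, 118.3, 23.8, 0.0, 57.4, 76.3, 72.1, 100.8, 102.9, 67.9, 8.4, 105.7, 63.0, 109.2, 84.0.
Season total = 1159.2 DD.
Complete generations = ⌊1159.2 / 384⌋ = 3.

3 generations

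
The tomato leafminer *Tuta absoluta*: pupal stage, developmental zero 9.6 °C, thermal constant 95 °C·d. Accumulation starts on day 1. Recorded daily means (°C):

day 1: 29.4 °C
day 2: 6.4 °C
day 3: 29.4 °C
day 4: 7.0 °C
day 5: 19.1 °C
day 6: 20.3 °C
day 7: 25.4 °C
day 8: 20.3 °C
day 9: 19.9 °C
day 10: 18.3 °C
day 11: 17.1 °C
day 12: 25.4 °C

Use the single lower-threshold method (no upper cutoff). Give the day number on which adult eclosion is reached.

Daily DD above 9.6 °C: 19.8, 0.0, 19.8, 0.0, 9.5, 10.7, 15.8, 10.7, 10.3, 8.7, 7.5, 15.8.
Cumulative: 19.8, 19.8, 39.6, 39.6, 49.1, 59.8, 75.6, 86.3, 96.6, 105.3, 112.8, 128.6.
The total first reaches 95 DD on day 9.

day 9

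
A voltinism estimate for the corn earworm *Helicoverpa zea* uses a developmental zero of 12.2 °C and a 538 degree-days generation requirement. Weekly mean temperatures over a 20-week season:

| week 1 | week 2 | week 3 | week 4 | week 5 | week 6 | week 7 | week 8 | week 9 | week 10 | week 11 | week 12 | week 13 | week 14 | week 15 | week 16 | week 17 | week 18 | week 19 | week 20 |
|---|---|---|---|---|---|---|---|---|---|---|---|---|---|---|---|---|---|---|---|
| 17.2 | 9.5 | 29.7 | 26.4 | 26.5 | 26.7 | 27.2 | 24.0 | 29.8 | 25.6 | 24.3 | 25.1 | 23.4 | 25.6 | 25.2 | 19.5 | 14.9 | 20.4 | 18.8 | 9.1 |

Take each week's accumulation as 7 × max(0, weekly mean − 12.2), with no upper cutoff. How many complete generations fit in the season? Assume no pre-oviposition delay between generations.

Weekly DD (7 × max(0, T̄ − 12.2)): 35.0, 0.0, 122.5, 99.4, 100.1, 101.5, 105.0, 82.6, 123.2, 93.8, 84.7, 90.3, 78.4, 93.8, 91.0, 51.1, 18.9, 57.4, 46.2, 0.0.
Season total = 1474.9 DD.
Complete generations = ⌊1474.9 / 538⌋ = 2.

2 generations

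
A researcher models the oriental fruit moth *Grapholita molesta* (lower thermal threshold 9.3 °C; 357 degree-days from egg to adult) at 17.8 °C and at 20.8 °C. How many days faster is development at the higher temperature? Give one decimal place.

At 17.8 °C: 357 / (17.8 − 9.3) = 357 / 8.5 = 42.000 d.
At 20.8 °C: 357 / (20.8 − 9.3) = 357 / 11.5 = 31.043 d.
Difference = |42.000 − 31.043| = 10.957 ≈ 11.0 days.

11.0 days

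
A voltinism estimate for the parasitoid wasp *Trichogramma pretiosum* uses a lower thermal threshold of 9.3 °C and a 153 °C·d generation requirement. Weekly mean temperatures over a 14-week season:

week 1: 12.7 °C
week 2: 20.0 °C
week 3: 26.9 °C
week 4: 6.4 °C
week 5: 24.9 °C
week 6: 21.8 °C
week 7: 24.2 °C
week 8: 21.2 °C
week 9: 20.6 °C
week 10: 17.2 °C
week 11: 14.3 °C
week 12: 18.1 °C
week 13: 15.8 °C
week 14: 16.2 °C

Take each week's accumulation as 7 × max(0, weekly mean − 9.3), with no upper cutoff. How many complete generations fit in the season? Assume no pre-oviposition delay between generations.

Weekly DD (7 × max(0, T̄ − 9.3)): 23.8, 74.9, 123.2, 0.0, 109.2, 87.5, 104.3, 83.3, 79.1, 55.3, 35.0, 61.6, 45.5, 48.3.
Season total = 931.0 DD.
Complete generations = ⌊931.0 / 153⌋ = 6.

6 generations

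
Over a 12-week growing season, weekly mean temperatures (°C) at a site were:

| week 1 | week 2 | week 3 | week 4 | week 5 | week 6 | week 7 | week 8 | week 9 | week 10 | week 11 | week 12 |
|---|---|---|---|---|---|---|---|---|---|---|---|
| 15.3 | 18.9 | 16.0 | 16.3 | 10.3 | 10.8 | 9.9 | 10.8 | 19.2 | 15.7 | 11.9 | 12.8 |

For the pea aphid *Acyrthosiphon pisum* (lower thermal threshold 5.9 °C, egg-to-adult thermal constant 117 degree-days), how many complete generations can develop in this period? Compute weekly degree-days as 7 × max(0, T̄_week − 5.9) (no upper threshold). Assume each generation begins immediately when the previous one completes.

5 generations

Weekly DD (7 × max(0, T̄ − 5.9)): 65.8, 91.0, 70.7, 72.8, 30.8, 34.3, 28.0, 34.3, 93.1, 68.6, 42.0, 48.3.
Season total = 679.7 DD.
Complete generations = ⌊679.7 / 117⌋ = 5.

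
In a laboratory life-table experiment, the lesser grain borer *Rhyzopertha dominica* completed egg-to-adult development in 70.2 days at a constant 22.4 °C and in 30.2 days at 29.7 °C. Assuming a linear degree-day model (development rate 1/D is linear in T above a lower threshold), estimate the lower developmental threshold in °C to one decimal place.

16.9 °C

Equal thermal constants: D₁(T₁ − T_b) = D₂(T₂ − T_b).
70.2·(22.4 − T_b) = 30.2·(29.7 − T_b)
T_b = (70.2·22.4 − 30.2·29.7) / (70.2 − 30.2) = 675.54 / 40.0 = 16.889 °C ≈ 16.9 °C.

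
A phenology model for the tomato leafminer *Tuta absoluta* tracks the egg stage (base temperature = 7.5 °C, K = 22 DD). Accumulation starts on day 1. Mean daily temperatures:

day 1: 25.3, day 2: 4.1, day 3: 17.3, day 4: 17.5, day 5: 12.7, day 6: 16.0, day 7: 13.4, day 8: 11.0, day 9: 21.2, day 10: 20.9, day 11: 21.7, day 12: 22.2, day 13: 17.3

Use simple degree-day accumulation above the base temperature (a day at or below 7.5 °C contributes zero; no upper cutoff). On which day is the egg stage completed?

day 3

Daily DD above 7.5 °C: 17.8, 0.0, 9.8, 10.0, 5.2, 8.5, 5.9, 3.5, 13.7, 13.4, 14.2, 14.7, 9.8.
Cumulative: 17.8, 17.8, 27.6, 37.6, 42.8, 51.3, 57.2, 60.7, 74.4, 87.8, 102.0, 116.7, 126.5.
The total first reaches 22 DD on day 3.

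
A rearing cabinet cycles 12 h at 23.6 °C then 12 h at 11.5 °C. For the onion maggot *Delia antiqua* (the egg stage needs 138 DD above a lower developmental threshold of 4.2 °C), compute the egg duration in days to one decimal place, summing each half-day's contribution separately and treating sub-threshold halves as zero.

10.3 days

Day half: max(0, 23.6 − 4.2) × 0.5 = 19.4 × 0.5 = 9.70 DD.
Night half: max(0, 11.5 − 4.2) × 0.5 = 7.3 × 0.5 = 3.65 DD.
Per 24 h: 13.35 DD/day.
Duration = 138 / 13.35 = 10.337 ≈ 10.3 days.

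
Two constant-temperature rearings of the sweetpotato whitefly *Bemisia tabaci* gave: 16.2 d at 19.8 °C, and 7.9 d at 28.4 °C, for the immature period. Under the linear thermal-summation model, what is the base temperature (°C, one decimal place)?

11.6 °C

Under the model K = D·(T − T_b), so D₁·(T₁ − T_b) = D₂·(T₂ − T_b).
16.2·(19.8 − T_b) = 7.9·(28.4 − T_b)
T_b = (16.2·19.8 − 7.9·28.4) / (16.2 − 7.9) = 96.40 / 8.3 = 11.614 °C ≈ 11.6 °C.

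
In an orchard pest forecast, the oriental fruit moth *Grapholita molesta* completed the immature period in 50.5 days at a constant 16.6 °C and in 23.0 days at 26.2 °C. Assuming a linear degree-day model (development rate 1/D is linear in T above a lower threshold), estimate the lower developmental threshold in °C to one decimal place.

8.6 °C

Linear rate model ⇒ the product D·(T − T_b) is constant across temperatures.
50.5·(16.6 − T_b) = 23.0·(26.2 − T_b)
T_b = (50.5·16.6 − 23.0·26.2) / (50.5 − 23.0) = 235.70 / 27.5 = 8.571 °C ≈ 8.6 °C.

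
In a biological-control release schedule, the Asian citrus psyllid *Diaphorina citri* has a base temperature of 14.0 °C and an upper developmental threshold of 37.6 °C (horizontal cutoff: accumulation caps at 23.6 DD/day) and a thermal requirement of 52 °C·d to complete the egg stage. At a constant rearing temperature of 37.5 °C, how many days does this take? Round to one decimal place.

Daily accumulation = 37.5 − 14.0 = 23.5 DD/day.
Duration = 52 / 23.5 = 2.213 ≈ 2.2 days.

2.2 days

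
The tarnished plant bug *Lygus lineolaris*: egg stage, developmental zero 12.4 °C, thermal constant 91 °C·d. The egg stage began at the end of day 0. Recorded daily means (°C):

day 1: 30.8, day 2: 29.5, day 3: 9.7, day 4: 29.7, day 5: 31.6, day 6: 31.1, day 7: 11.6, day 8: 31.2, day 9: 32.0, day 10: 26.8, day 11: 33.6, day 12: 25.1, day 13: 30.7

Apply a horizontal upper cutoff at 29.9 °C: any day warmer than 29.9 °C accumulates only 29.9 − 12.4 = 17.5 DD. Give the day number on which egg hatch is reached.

day 8

Daily DD above 12.4 °C (capped at 17.5): 17.5, 17.1, 0.0, 17.3, 17.5, 17.5, 0.0, 17.5, 17.5, 14.4, 17.5, 12.7, 17.5.
Cumulative: 17.5, 34.6, 34.6, 51.9, 69.4, 86.9, 86.9, 104.4, 121.9, 136.3, 153.8, 166.5, 184.0.
The total first reaches 91 DD on day 8.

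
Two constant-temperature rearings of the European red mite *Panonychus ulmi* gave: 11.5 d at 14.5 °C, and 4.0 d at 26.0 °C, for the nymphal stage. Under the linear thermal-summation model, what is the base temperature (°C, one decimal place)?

8.4 °C

Equal thermal constants: D₁(T₁ − T_b) = D₂(T₂ − T_b).
11.5·(14.5 − T_b) = 4.0·(26.0 − T_b)
T_b = (11.5·14.5 − 4.0·26.0) / (11.5 − 4.0) = 62.75 / 7.5 = 8.367 °C ≈ 8.4 °C.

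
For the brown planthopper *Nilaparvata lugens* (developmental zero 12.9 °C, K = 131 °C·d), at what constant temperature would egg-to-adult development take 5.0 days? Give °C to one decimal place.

Required daily accumulation = 131 / 5.0 = 26.200 DD/day.
T = T_base + 26.200 = 12.9 + 26.200 = 39.100 ≈ 39.1 °C.

39.1 °C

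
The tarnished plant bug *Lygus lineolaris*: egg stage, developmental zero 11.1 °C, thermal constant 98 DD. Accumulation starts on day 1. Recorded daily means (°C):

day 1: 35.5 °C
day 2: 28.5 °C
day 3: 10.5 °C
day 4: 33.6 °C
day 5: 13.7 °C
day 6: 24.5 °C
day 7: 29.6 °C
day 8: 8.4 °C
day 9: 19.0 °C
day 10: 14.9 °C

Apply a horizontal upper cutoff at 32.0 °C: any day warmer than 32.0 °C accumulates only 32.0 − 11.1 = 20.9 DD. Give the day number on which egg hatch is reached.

day 9

Daily DD above 11.1 °C (capped at 20.9): 20.9, 17.4, 0.0, 20.9, 2.6, 13.4, 18.5, 0.0, 7.9, 3.8.
Cumulative: 20.9, 38.3, 38.3, 59.2, 61.8, 75.2, 93.7, 93.7, 101.6, 105.4.
The total first reaches 98 DD on day 9.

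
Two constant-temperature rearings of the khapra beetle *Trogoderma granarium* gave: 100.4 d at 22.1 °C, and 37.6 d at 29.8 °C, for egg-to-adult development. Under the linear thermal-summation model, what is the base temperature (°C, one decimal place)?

17.5 °C

Equal thermal constants: D₁(T₁ − T_b) = D₂(T₂ − T_b).
100.4·(22.1 − T_b) = 37.6·(29.8 − T_b)
T_b = (100.4·22.1 − 37.6·29.8) / (100.4 − 37.6) = 1098.36 / 62.8 = 17.490 °C ≈ 17.5 °C.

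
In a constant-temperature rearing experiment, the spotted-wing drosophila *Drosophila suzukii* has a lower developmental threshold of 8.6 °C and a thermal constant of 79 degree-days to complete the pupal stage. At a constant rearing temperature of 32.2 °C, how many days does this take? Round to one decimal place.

Daily accumulation = 32.2 − 8.6 = 23.6 DD/day.
Duration = 79 / 23.6 = 3.347 ≈ 3.3 days.

3.3 days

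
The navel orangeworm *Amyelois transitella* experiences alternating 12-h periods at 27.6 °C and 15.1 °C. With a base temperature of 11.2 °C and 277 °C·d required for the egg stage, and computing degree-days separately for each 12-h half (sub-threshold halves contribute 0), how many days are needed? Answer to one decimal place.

27.3 days

Day half: max(0, 27.6 − 11.2) × 0.5 = 16.4 × 0.5 = 8.20 DD.
Night half: max(0, 15.1 − 11.2) × 0.5 = 3.9 × 0.5 = 1.95 DD.
Per 24 h: 10.15 DD/day.
Duration = 277 / 10.15 = 27.291 ≈ 27.3 days.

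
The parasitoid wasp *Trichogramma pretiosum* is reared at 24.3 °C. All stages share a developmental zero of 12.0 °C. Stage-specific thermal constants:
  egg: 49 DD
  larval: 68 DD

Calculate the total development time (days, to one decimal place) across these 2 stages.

9.5 days

Daily accumulation at 24.3 °C = 24.3 − 12.0 = 12.3 DD/day.
Total K = 49 + 68 = 117 DD.
Total duration = 117 / 12.3 = 9.512 ≈ 9.5 days.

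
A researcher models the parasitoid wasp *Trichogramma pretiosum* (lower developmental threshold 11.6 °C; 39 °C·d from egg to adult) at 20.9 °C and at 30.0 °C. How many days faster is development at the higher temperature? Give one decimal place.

At 20.9 °C: 39 / (20.9 − 11.6) = 39 / 9.3 = 4.194 d.
At 30.0 °C: 39 / (30.0 − 11.6) = 39 / 18.4 = 2.120 d.
Difference = |4.194 − 2.120| = 2.074 ≈ 2.1 days.

2.1 days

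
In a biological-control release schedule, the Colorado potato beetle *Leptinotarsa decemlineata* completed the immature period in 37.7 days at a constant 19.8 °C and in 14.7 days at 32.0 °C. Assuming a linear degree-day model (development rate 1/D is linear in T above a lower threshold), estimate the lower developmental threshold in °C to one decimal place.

12.0 °C

Under the model K = D·(T − T_b), so D₁·(T₁ − T_b) = D₂·(T₂ − T_b).
37.7·(19.8 − T_b) = 14.7·(32.0 − T_b)
T_b = (37.7·19.8 − 14.7·32.0) / (37.7 − 14.7) = 276.06 / 23.0 = 12.003 °C ≈ 12.0 °C.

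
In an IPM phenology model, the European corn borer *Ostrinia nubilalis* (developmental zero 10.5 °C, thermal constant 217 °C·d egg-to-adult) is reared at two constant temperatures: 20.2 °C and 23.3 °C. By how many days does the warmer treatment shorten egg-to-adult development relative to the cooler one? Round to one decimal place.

At 20.2 °C: 217 / (20.2 − 10.5) = 217 / 9.7 = 22.371 d.
At 23.3 °C: 217 / (23.3 − 10.5) = 217 / 12.8 = 16.953 d.
Difference = |22.371 − 16.953| = 5.418 ≈ 5.4 days.

5.4 days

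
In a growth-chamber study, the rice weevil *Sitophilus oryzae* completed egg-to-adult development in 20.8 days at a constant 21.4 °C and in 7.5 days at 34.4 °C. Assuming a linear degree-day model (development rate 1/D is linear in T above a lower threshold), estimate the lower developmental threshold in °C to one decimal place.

Linear rate model ⇒ the product D·(T − T_b) is constant across temperatures.
20.8·(21.4 − T_b) = 7.5·(34.4 − T_b)
T_b = (20.8·21.4 − 7.5·34.4) / (20.8 − 7.5) = 187.12 / 13.3 = 14.069 °C ≈ 14.1 °C.

14.1 °C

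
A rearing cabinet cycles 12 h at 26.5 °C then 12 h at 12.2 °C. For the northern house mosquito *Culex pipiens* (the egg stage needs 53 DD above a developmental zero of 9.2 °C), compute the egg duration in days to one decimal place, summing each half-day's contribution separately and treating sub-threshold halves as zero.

Day half: max(0, 26.5 − 9.2) × 0.5 = 17.3 × 0.5 = 8.65 DD.
Night half: max(0, 12.2 − 9.2) × 0.5 = 3.0 × 0.5 = 1.50 DD.
Per 24 h: 10.15 DD/day.
Duration = 53 / 10.15 = 5.222 ≈ 5.2 days.

5.2 days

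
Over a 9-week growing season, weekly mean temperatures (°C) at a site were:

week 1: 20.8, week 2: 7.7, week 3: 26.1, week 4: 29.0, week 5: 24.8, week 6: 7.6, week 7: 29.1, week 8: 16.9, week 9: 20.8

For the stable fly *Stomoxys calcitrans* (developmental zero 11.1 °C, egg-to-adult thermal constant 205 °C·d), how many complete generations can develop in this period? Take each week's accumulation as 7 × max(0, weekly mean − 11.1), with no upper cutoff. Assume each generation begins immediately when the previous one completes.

Weekly DD (7 × max(0, T̄ − 11.1)): 67.9, 0.0, 105.0, 125.3, 95.9, 0.0, 126.0, 40.6, 67.9.
Season total = 628.6 DD.
Complete generations = ⌊628.6 / 205⌋ = 3.

3 generations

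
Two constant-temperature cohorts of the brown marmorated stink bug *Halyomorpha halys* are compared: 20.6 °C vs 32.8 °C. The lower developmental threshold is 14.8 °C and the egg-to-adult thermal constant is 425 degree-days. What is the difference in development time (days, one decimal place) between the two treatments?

49.7 days

At 20.6 °C: 425 / (20.6 − 14.8) = 425 / 5.8 = 73.276 d.
At 32.8 °C: 425 / (32.8 − 14.8) = 425 / 18.0 = 23.611 d.
Difference = |73.276 − 23.611| = 49.665 ≈ 49.7 days.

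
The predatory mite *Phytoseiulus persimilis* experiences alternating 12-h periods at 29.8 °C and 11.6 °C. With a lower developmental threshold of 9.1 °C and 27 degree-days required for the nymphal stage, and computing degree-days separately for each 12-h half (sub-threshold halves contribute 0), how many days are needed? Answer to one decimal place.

2.3 days

Day half: max(0, 29.8 − 9.1) × 0.5 = 20.7 × 0.5 = 10.35 DD.
Night half: max(0, 11.6 − 9.1) × 0.5 = 2.5 × 0.5 = 1.25 DD.
Per 24 h: 11.60 DD/day.
Duration = 27 / 11.60 = 2.328 ≈ 2.3 days.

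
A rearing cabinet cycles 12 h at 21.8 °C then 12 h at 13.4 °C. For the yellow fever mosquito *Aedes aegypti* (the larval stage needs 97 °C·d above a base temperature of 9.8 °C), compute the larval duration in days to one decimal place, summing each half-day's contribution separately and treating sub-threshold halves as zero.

Day half: max(0, 21.8 − 9.8) × 0.5 = 12.0 × 0.5 = 6.00 DD.
Night half: max(0, 13.4 − 9.8) × 0.5 = 3.6 × 0.5 = 1.80 DD.
Per 24 h: 7.80 DD/day.
Duration = 97 / 7.80 = 12.436 ≈ 12.4 days.

12.4 days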